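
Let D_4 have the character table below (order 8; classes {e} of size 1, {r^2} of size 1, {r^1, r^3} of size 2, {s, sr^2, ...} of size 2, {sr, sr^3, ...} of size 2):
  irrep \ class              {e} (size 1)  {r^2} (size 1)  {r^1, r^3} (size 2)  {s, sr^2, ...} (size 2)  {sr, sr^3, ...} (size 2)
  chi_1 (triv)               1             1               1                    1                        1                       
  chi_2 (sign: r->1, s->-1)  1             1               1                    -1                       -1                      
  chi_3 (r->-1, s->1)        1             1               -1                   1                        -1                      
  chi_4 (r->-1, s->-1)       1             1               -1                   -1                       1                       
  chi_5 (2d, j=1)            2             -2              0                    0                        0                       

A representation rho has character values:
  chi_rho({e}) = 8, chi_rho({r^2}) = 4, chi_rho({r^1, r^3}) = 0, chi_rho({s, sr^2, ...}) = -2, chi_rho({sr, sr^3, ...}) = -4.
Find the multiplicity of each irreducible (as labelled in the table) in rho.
Multiplicities: chi_1: 0, chi_2: 3, chi_3: 2, chi_4: 1, chi_5: 1.

Details: Use <chi_rho, chi> = (1/|G|) sum_C |C| * chi_rho(C) * conj(chi(C)) with |G| = 8 for each irreducible chi in the table:
  <chi_rho, chi_1> = (1/8)[1*(8)*conj(1) + 1*(4)*conj(1) + 2*(0)*conj(1) + 2*(-2)*conj(1) + 2*(-4)*conj(1)]
      = (1/8)[(8) + (4) + (0) + (-4) + (-8)] = 0/8 = 0
  <chi_rho, chi_2> = (1/8)[1*(8)*conj(1) + 1*(4)*conj(1) + 2*(0)*conj(1) + 2*(-2)*conj(-1) + 2*(-4)*conj(-1)]
      = (1/8)[(8) + (4) + (0) + (4) + (8)] = 24/8 = 3
  <chi_rho, chi_3> = (1/8)[1*(8)*conj(1) + 1*(4)*conj(1) + 2*(0)*conj(-1) + 2*(-2)*conj(1) + 2*(-4)*conj(-1)]
      = (1/8)[(8) + (4) + (0) + (-4) + (8)] = 16/8 = 2
  <chi_rho, chi_4> = (1/8)[1*(8)*conj(1) + 1*(4)*conj(1) + 2*(0)*conj(-1) + 2*(-2)*conj(-1) + 2*(-4)*conj(1)]
      = (1/8)[(8) + (4) + (0) + (4) + (-8)] = 8/8 = 1
  <chi_rho, chi_5> = (1/8)[1*(8)*conj(2) + 1*(4)*conj(-2) + 2*(0)*conj(0) + 2*(-2)*conj(0) + 2*(-4)*conj(0)]
      = (1/8)[(16) + (-8) + (0) + (0) + (0)] = 8/8 = 1
Dimension check: dim(rho) = sum (mult * dim) = 0*1 + 3*1 + 2*1 + 1*1 + 1*2 = 8 = chi_rho(e) = 8.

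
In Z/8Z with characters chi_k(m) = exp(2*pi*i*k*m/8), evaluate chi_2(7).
chi_2(7) = zeta_8^14 = -I

Solution. chi_2(7) = zeta_8^(2*7) = zeta_8^14. Since zeta_8^8 = 1, this equals zeta_8^6 = exp(2*pi*i*6/8) = -I.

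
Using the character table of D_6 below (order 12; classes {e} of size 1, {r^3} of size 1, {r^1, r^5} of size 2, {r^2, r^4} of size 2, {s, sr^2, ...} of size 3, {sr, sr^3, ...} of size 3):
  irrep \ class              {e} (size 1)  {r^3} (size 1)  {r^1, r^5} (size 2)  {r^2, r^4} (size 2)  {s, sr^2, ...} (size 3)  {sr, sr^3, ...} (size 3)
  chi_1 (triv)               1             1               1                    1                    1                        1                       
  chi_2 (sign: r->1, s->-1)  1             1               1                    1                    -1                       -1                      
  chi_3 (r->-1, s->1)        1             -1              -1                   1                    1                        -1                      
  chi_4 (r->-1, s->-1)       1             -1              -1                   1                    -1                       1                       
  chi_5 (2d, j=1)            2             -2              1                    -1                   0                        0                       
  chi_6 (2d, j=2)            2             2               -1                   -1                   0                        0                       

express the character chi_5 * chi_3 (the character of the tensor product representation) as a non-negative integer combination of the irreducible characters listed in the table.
chi_5 tensor chi_3 = chi_6 (all other irreducibles have multiplicity 0).

The character of a tensor product is the pointwise product (chi_5 * chi_3)(C) = chi_5(C) * chi_3(C):
  {e}: (2)*(1), {r^3}: (-2)*(-1), {r^1, r^5}: (1)*(-1), {r^2, r^4}: (-1)*(1), {s, sr^2, ...}: (0)*(1), {sr, sr^3, ...}: (0)*(-1)
so (chi_5 * chi_3) takes values
  {e} -> 2, {r^3} -> 2, {r^1, r^5} -> -1, {r^2, r^4} -> -1, {s, sr^2, ...} -> 0, {sr, sr^3, ...} -> 0.
Now take the inner product of this character with each irreducible chi from the table, <chi_5*chi_3, chi> = (1/12) sum_C |C| (chi_5*chi_3)(C) conj(chi(C)):
  <chi_5*chi_3, chi_1> = (1/12)[1*(2)*conj(1) + 1*(2)*conj(1) + 2*(-1)*conj(1) + 2*(-1)*conj(1) + 3*(0)*conj(1) + 3*(0)*conj(1)]
      = (1/12)[(2) + (2) + (-2) + (-2) + (0) + (0)] = 0/12 = 0
  <chi_5*chi_3, chi_2> = (1/12)[1*(2)*conj(1) + 1*(2)*conj(1) + 2*(-1)*conj(1) + 2*(-1)*conj(1) + 3*(0)*conj(-1) + 3*(0)*conj(-1)]
      = (1/12)[(2) + (2) + (-2) + (-2) + (0) + (0)] = 0/12 = 0
  <chi_5*chi_3, chi_3> = (1/12)[1*(2)*conj(1) + 1*(2)*conj(-1) + 2*(-1)*conj(-1) + 2*(-1)*conj(1) + 3*(0)*conj(1) + 3*(0)*conj(-1)]
      = (1/12)[(2) + (-2) + (2) + (-2) + (0) + (0)] = 0/12 = 0
  <chi_5*chi_3, chi_4> = (1/12)[1*(2)*conj(1) + 1*(2)*conj(-1) + 2*(-1)*conj(-1) + 2*(-1)*conj(1) + 3*(0)*conj(-1) + 3*(0)*conj(1)]
      = (1/12)[(2) + (-2) + (2) + (-2) + (0) + (0)] = 0/12 = 0
  <chi_5*chi_3, chi_5> = (1/12)[1*(2)*conj(2) + 1*(2)*conj(-2) + 2*(-1)*conj(1) + 2*(-1)*conj(-1) + 3*(0)*conj(0) + 3*(0)*conj(0)]
      = (1/12)[(4) + (-4) + (-2) + (2) + (0) + (0)] = 0/12 = 0
  <chi_5*chi_3, chi_6> = (1/12)[1*(2)*conj(2) + 1*(2)*conj(2) + 2*(-1)*conj(-1) + 2*(-1)*conj(-1) + 3*(0)*conj(0) + 3*(0)*conj(0)]
      = (1/12)[(4) + (4) + (2) + (2) + (0) + (0)] = 12/12 = 1
Hence the multiplicities are chi_6: 1. Dimension check: dim(chi_5)*dim(chi_3) = 2*1 = 2 and sum (mult * dim) = 1*2 = 2.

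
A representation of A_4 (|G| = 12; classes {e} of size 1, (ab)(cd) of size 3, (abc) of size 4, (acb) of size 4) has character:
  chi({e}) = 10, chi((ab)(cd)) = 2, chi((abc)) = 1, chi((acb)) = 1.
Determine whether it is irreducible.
Not irreducible (reducible): <chi, chi> = 10 > 1.

Argument: <chi, chi> = (1/|G|) sum_C |C| * |chi(C)|^2 = (1/12)[1*|10|^2 + 3*|2|^2 + 4*|1|^2 + 4*|1|^2]
  = (1/12)[(100) + (12) + (4) + (4)] = 120/12 = 10.
(Exp terms are combined using exp(i*s)*conj(exp(i*t)) = exp(i*(s-t)), and sums of them are collapsed using the identity that for every m > 1 the m distinct m-th roots of unity sum to 0, e.g. 1 + exp(2*I*pi/3) + exp(-2*I*pi/3) = 0.)
A character is irreducible iff <chi, chi> = 1, so this representation is reducible.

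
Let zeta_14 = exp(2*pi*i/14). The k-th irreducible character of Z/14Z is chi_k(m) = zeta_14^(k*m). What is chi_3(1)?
chi_3(1) = zeta_14^3 = exp(3*I*pi/7)

Derivation: chi_3(1) = zeta_14^(3*1) = zeta_14^3. Since zeta_14^14 = 1, this equals zeta_14^3 = exp(2*pi*i*3/14) = exp(3*I*pi/7).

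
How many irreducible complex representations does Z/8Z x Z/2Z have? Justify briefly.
16

Explanation: The number of irreducible complex representations of a finite group equals its number of conjugacy classes. Z/8Z x Z/2Z is abelian of order 16, so every element is its own conjugacy class: 16 classes, so Z/8Z x Z/2Z (order 16) has exactly 16 irreducible complex representations.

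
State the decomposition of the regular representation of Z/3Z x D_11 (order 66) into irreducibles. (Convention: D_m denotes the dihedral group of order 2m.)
Each irreducible V_i of dimension d_i appears with multiplicity d_i, i.e. rho_reg = (direct sum over all irreducibles V_i) d_i V_i. The irreducible dimensions for Z/3Z x D_11 are 1, 1, 1, 1, 1, 1, 2, 2, 2, 2, 2, 2, 2, 2, 2, 2, 2, 2, 2, 2, 2: 6 irreducibles of dimension 1, each with multiplicity 1; 15 irreducibles of dimension 2, each with multiplicity 2. Total dimension 6*1*1 + 15*2*2 = 66 = |G|.

Explanation: General theorem: in the regular representation of a finite group G, each irreducible appears with multiplicity equal to its dimension. Check: dim(rho_reg) = sum d_i^2 = 1 + 1 + 1 + 1 + 1 + 1 + 4 + 4 + 4 + 4 + 4 + 4 + 4 + 4 + 4 + 4 + 4 + 4 + 4 + 4 + 4 = 66 = |G|.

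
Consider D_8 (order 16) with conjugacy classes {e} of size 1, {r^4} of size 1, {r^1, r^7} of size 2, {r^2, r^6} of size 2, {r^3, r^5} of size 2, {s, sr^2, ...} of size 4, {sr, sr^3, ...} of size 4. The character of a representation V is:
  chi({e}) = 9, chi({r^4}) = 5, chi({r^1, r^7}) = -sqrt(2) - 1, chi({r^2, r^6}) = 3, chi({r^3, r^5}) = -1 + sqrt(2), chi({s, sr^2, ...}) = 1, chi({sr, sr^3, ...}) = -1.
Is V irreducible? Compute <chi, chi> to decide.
Not irreducible (reducible): <chi, chi> = 9 > 1.

Explanation: <chi, chi> = (1/|G|) sum_C |C| * |chi(C)|^2 = (1/16)[1*|9|^2 + 1*|5|^2 + 2*|-sqrt(2) - 1|^2 + 2*|3|^2 + 2*|-1 + sqrt(2)|^2 + 4*|1|^2 + 4*|-1|^2]
  = (1/16)[(81) + (25) + (4*sqrt(2) + 6) + (18) + (6 - 4*sqrt(2)) + (4) + (4)] = 144/16 = 9.
A character is irreducible iff <chi, chi> = 1, so this representation is reducible.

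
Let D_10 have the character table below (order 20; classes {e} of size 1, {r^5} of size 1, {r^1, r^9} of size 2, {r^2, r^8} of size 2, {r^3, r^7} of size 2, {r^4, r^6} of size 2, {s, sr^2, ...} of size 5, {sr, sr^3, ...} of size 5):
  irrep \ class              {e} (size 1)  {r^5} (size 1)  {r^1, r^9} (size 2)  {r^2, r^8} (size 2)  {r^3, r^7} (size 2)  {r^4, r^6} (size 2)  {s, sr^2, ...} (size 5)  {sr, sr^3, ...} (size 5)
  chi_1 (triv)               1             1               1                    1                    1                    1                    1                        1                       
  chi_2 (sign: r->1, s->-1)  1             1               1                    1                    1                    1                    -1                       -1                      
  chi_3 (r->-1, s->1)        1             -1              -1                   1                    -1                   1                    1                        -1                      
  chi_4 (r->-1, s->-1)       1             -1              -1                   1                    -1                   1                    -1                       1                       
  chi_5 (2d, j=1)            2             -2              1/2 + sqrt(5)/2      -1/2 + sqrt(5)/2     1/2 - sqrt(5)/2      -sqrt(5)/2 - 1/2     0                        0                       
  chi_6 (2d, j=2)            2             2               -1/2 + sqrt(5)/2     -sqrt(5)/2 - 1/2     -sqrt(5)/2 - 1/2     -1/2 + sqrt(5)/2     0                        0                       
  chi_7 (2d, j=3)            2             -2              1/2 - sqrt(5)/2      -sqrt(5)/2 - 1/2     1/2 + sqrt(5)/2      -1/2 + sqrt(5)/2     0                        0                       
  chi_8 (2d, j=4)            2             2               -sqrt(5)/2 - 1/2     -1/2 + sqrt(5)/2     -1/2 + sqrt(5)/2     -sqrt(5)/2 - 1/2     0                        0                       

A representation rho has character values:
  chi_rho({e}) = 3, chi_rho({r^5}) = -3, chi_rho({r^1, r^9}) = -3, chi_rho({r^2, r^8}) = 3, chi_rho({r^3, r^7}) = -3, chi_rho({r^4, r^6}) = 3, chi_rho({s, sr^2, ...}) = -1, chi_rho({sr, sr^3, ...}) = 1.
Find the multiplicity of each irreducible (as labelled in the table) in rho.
Multiplicities: chi_1: 0, chi_2: 0, chi_3: 1, chi_4: 2, chi_5: 0, chi_6: 0, chi_7: 0, chi_8: 0.

Why: Use <chi_rho, chi> = (1/|G|) sum_C |C| * chi_rho(C) * conj(chi(C)) with |G| = 20 for each irreducible chi in the table:
  <chi_rho, chi_1> = (1/20)[1*(3)*conj(1) + 1*(-3)*conj(1) + 2*(-3)*conj(1) + 2*(3)*conj(1) + 2*(-3)*conj(1) + 2*(3)*conj(1) + 5*(-1)*conj(1) + 5*(1)*conj(1)]
      = (1/20)[(3) + (-3) + (-6) + (6) + (-6) + (6) + (-5) + (5)] = 0/20 = 0
  <chi_rho, chi_2> = (1/20)[1*(3)*conj(1) + 1*(-3)*conj(1) + 2*(-3)*conj(1) + 2*(3)*conj(1) + 2*(-3)*conj(1) + 2*(3)*conj(1) + 5*(-1)*conj(-1) + 5*(1)*conj(-1)]
      = (1/20)[(3) + (-3) + (-6) + (6) + (-6) + (6) + (5) + (-5)] = 0/20 = 0
  <chi_rho, chi_3> = (1/20)[1*(3)*conj(1) + 1*(-3)*conj(-1) + 2*(-3)*conj(-1) + 2*(3)*conj(1) + 2*(-3)*conj(-1) + 2*(3)*conj(1) + 5*(-1)*conj(1) + 5*(1)*conj(-1)]
      = (1/20)[(3) + (3) + (6) + (6) + (6) + (6) + (-5) + (-5)] = 20/20 = 1
  <chi_rho, chi_4> = (1/20)[1*(3)*conj(1) + 1*(-3)*conj(-1) + 2*(-3)*conj(-1) + 2*(3)*conj(1) + 2*(-3)*conj(-1) + 2*(3)*conj(1) + 5*(-1)*conj(-1) + 5*(1)*conj(1)]
      = (1/20)[(3) + (3) + (6) + (6) + (6) + (6) + (5) + (5)] = 40/20 = 2
  <chi_rho, chi_5> = (1/20)[1*(3)*conj(2) + 1*(-3)*conj(-2) + 2*(-3)*conj(1/2 + sqrt(5)/2) + 2*(3)*conj(-1/2 + sqrt(5)/2) + 2*(-3)*conj(1/2 - sqrt(5)/2) + 2*(3)*conj(-sqrt(5)/2 - 1/2) + 5*(-1)*conj(0) + 5*(1)*conj(0)]
      = (1/20)[(6) + (6) + (-3*sqrt(5) - 3) + (-3 + 3*sqrt(5)) + (-3 + 3*sqrt(5)) + (-3*sqrt(5) - 3) + (0) + (0)] = 0/20 = 0
  <chi_rho, chi_6> = (1/20)[1*(3)*conj(2) + 1*(-3)*conj(2) + 2*(-3)*conj(-1/2 + sqrt(5)/2) + 2*(3)*conj(-sqrt(5)/2 - 1/2) + 2*(-3)*conj(-sqrt(5)/2 - 1/2) + 2*(3)*conj(-1/2 + sqrt(5)/2) + 5*(-1)*conj(0) + 5*(1)*conj(0)]
      = (1/20)[(6) + (-6) + (3 - 3*sqrt(5)) + (-3*sqrt(5) - 3) + (3 + 3*sqrt(5)) + (-3 + 3*sqrt(5)) + (0) + (0)] = 0/20 = 0
  <chi_rho, chi_7> = (1/20)[1*(3)*conj(2) + 1*(-3)*conj(-2) + 2*(-3)*conj(1/2 - sqrt(5)/2) + 2*(3)*conj(-sqrt(5)/2 - 1/2) + 2*(-3)*conj(1/2 + sqrt(5)/2) + 2*(3)*conj(-1/2 + sqrt(5)/2) + 5*(-1)*conj(0) + 5*(1)*conj(0)]
      = (1/20)[(6) + (6) + (-3 + 3*sqrt(5)) + (-3*sqrt(5) - 3) + (-3*sqrt(5) - 3) + (-3 + 3*sqrt(5)) + (0) + (0)] = 0/20 = 0
  <chi_rho, chi_8> = (1/20)[1*(3)*conj(2) + 1*(-3)*conj(2) + 2*(-3)*conj(-sqrt(5)/2 - 1/2) + 2*(3)*conj(-1/2 + sqrt(5)/2) + 2*(-3)*conj(-1/2 + sqrt(5)/2) + 2*(3)*conj(-sqrt(5)/2 - 1/2) + 5*(-1)*conj(0) + 5*(1)*conj(0)]
      = (1/20)[(6) + (-6) + (3 + 3*sqrt(5)) + (-3 + 3*sqrt(5)) + (3 - 3*sqrt(5)) + (-3*sqrt(5) - 3) + (0) + (0)] = 0/20 = 0
Dimension check: dim(rho) = sum (mult * dim) = 0*1 + 0*1 + 1*1 + 2*1 + 0*2 + 0*2 + 0*2 + 0*2 = 3 = chi_rho(e) = 3.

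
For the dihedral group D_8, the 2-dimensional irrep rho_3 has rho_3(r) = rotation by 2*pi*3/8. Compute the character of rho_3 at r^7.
chi_{rho_3}(r^7) = 2*cos(2*pi*3*7/8) = -sqrt(2)

Justification: rho_3(r^7) is rotation by angle 2*pi*3*7/8, whose trace is 2*cos(2*pi*3*7/8) = -sqrt(2).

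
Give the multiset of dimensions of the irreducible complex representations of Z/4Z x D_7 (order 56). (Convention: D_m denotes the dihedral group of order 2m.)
Dimensions: 1, 1, 1, 1, 1, 1, 1, 1, 2, 2, 2, 2, 2, 2, 2, 2, 2, 2, 2, 2

Proof sketch: There are 20 irreducibles (= number of conjugacy classes). Their dimensions d_i satisfy sum d_i^2 = |G| = 56: 1 + 1 + 1 + 1 + 1 + 1 + 1 + 1 + 4 + 4 + 4 + 4 + 4 + 4 + 4 + 4 + 4 + 4 + 4 + 4 = 56. (For the product with Z/4Z: each of the 4 1-dim characters of Z/4Z tensors with each irrep of D_7, giving 4 copies of each D_7-dimension.)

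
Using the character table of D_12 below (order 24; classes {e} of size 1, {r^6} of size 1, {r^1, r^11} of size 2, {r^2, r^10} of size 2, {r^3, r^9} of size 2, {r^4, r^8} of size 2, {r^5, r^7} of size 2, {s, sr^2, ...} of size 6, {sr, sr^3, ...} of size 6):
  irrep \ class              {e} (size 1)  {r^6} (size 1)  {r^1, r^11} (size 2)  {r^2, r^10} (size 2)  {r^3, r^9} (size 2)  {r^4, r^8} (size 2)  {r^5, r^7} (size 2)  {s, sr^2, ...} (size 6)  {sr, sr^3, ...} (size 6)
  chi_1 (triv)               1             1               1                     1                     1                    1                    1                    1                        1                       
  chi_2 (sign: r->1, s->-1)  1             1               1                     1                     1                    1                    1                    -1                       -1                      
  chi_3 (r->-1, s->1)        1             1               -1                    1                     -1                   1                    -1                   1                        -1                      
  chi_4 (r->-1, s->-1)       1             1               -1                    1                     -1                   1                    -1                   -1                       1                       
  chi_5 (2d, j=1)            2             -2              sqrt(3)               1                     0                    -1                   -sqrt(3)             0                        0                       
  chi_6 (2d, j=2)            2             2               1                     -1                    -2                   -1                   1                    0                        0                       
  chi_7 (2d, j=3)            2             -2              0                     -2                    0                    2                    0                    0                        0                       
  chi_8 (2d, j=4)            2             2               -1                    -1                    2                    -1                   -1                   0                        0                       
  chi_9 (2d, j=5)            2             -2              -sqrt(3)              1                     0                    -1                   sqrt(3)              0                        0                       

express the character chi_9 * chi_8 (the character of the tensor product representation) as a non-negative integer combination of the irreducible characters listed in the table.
chi_9 tensor chi_8 = chi_5 + chi_7 (all other irreducibles have multiplicity 0).

Proof sketch: The character of a tensor product is the pointwise product (chi_9 * chi_8)(C) = chi_9(C) * chi_8(C):
  {e}: (2)*(2), {r^6}: (-2)*(2), {r^1, r^11}: (-sqrt(3))*(-1), {r^2, r^10}: (1)*(-1), {r^3, r^9}: (0)*(2), {r^4, r^8}: (-1)*(-1), {r^5, r^7}: (sqrt(3))*(-1), {s, sr^2, ...}: (0)*(0), {sr, sr^3, ...}: (0)*(0)
so (chi_9 * chi_8) takes values
  {e} -> 4, {r^6} -> -4, {r^1, r^11} -> sqrt(3), {r^2, r^10} -> -1, {r^3, r^9} -> 0, {r^4, r^8} -> 1, {r^5, r^7} -> -sqrt(3), {s, sr^2, ...} -> 0, {sr, sr^3, ...} -> 0.
Now take the inner product of this character with each irreducible chi from the table, <chi_9*chi_8, chi> = (1/24) sum_C |C| (chi_9*chi_8)(C) conj(chi(C)):
  <chi_9*chi_8, chi_1> = (1/24)[1*(4)*conj(1) + 1*(-4)*conj(1) + 2*(sqrt(3))*conj(1) + 2*(-1)*conj(1) + 2*(0)*conj(1) + 2*(1)*conj(1) + 2*(-sqrt(3))*conj(1) + 6*(0)*conj(1) + 6*(0)*conj(1)]
      = (1/24)[(4) + (-4) + (2*sqrt(3)) + (-2) + (0) + (2) + (-2*sqrt(3)) + (0) + (0)] = 0/24 = 0
  <chi_9*chi_8, chi_2> = (1/24)[1*(4)*conj(1) + 1*(-4)*conj(1) + 2*(sqrt(3))*conj(1) + 2*(-1)*conj(1) + 2*(0)*conj(1) + 2*(1)*conj(1) + 2*(-sqrt(3))*conj(1) + 6*(0)*conj(-1) + 6*(0)*conj(-1)]
      = (1/24)[(4) + (-4) + (2*sqrt(3)) + (-2) + (0) + (2) + (-2*sqrt(3)) + (0) + (0)] = 0/24 = 0
  <chi_9*chi_8, chi_3> = (1/24)[1*(4)*conj(1) + 1*(-4)*conj(1) + 2*(sqrt(3))*conj(-1) + 2*(-1)*conj(1) + 2*(0)*conj(-1) + 2*(1)*conj(1) + 2*(-sqrt(3))*conj(-1) + 6*(0)*conj(1) + 6*(0)*conj(-1)]
      = (1/24)[(4) + (-4) + (-2*sqrt(3)) + (-2) + (0) + (2) + (2*sqrt(3)) + (0) + (0)] = 0/24 = 0
  <chi_9*chi_8, chi_4> = (1/24)[1*(4)*conj(1) + 1*(-4)*conj(1) + 2*(sqrt(3))*conj(-1) + 2*(-1)*conj(1) + 2*(0)*conj(-1) + 2*(1)*conj(1) + 2*(-sqrt(3))*conj(-1) + 6*(0)*conj(-1) + 6*(0)*conj(1)]
      = (1/24)[(4) + (-4) + (-2*sqrt(3)) + (-2) + (0) + (2) + (2*sqrt(3)) + (0) + (0)] = 0/24 = 0
  <chi_9*chi_8, chi_5> = (1/24)[1*(4)*conj(2) + 1*(-4)*conj(-2) + 2*(sqrt(3))*conj(sqrt(3)) + 2*(-1)*conj(1) + 2*(0)*conj(0) + 2*(1)*conj(-1) + 2*(-sqrt(3))*conj(-sqrt(3)) + 6*(0)*conj(0) + 6*(0)*conj(0)]
      = (1/24)[(8) + (8) + (6) + (-2) + (0) + (-2) + (6) + (0) + (0)] = 24/24 = 1
  <chi_9*chi_8, chi_6> = (1/24)[1*(4)*conj(2) + 1*(-4)*conj(2) + 2*(sqrt(3))*conj(1) + 2*(-1)*conj(-1) + 2*(0)*conj(-2) + 2*(1)*conj(-1) + 2*(-sqrt(3))*conj(1) + 6*(0)*conj(0) + 6*(0)*conj(0)]
      = (1/24)[(8) + (-8) + (2*sqrt(3)) + (2) + (0) + (-2) + (-2*sqrt(3)) + (0) + (0)] = 0/24 = 0
  <chi_9*chi_8, chi_7> = (1/24)[1*(4)*conj(2) + 1*(-4)*conj(-2) + 2*(sqrt(3))*conj(0) + 2*(-1)*conj(-2) + 2*(0)*conj(0) + 2*(1)*conj(2) + 2*(-sqrt(3))*conj(0) + 6*(0)*conj(0) + 6*(0)*conj(0)]
      = (1/24)[(8) + (8) + (0) + (4) + (0) + (4) + (0) + (0) + (0)] = 24/24 = 1
  <chi_9*chi_8, chi_8> = (1/24)[1*(4)*conj(2) + 1*(-4)*conj(2) + 2*(sqrt(3))*conj(-1) + 2*(-1)*conj(-1) + 2*(0)*conj(2) + 2*(1)*conj(-1) + 2*(-sqrt(3))*conj(-1) + 6*(0)*conj(0) + 6*(0)*conj(0)]
      = (1/24)[(8) + (-8) + (-2*sqrt(3)) + (2) + (0) + (-2) + (2*sqrt(3)) + (0) + (0)] = 0/24 = 0
  <chi_9*chi_8, chi_9> = (1/24)[1*(4)*conj(2) + 1*(-4)*conj(-2) + 2*(sqrt(3))*conj(-sqrt(3)) + 2*(-1)*conj(1) + 2*(0)*conj(0) + 2*(1)*conj(-1) + 2*(-sqrt(3))*conj(sqrt(3)) + 6*(0)*conj(0) + 6*(0)*conj(0)]
      = (1/24)[(8) + (8) + (-6) + (-2) + (0) + (-2) + (-6) + (0) + (0)] = 0/24 = 0
Hence the multiplicities are chi_5: 1, chi_7: 1. Dimension check: dim(chi_9)*dim(chi_8) = 2*2 = 4 and sum (mult * dim) = 1*2 + 1*2 = 4.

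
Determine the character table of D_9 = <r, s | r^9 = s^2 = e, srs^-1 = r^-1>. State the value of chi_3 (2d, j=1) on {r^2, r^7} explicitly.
Conjugacy classes: {e} of size 1, {r^1, r^8} of size 2, {r^2, r^7} of size 2, {r^3, r^6} of size 2, {r^4, r^5} of size 2, {s, sr, ..., sr^8} of size 9.
Character table:
  irrep \ class              {e} (size 1)  {r^1, r^8} (size 2)  {r^2, r^7} (size 2)  {r^3, r^6} (size 2)  {r^4, r^5} (size 2)  {s, sr, ..., sr^8} (size 9)
  chi_1 (triv)               1             1                    1                    1                    1                    1                          
  chi_2 (sign: r->1, s->-1)  1             1                    1                    1                    1                    -1                         
  chi_3 (2d, j=1)            2             2*cos(2*pi/9)        2*cos(4*pi/9)        -1                   -2*cos(pi/9)         0                          
  chi_4 (2d, j=2)            2             2*cos(4*pi/9)        -2*cos(pi/9)         -1                   2*cos(2*pi/9)        0                          
  chi_5 (2d, j=3)            2             -1                   -1                   2                    -1                   0                          
  chi_6 (2d, j=4)            2             -2*cos(pi/9)         2*cos(2*pi/9)        -1                   2*cos(4*pi/9)        0                          

Spot check: chi_3 (2d, j=1) on {r^2, r^7} = 2*cos(4*pi/9).

Details: D_9 has order 2*9 = 18 with 6 conjugacy classes, hence 6 irreducibles. Sum of squared dims 1 + 1 + 4 + 4 + 4 + 4 = 18 = |G|. Linear characters come from the abelianisation; the 2-dimensional irreps have character r^k -> 2*cos(2*pi*j*k/9), reflections -> 0.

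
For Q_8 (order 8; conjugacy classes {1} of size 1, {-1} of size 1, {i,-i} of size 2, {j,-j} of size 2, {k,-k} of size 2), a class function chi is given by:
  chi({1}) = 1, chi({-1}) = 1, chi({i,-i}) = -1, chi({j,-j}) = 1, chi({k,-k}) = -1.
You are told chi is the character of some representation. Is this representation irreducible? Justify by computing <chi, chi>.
Irreducible: <chi, chi> = 1.

Explanation: <chi, chi> = (1/|G|) sum_C |C| * |chi(C)|^2 = (1/8)[1*|1|^2 + 1*|1|^2 + 2*|-1|^2 + 2*|1|^2 + 2*|-1|^2]
  = (1/8)[(1) + (1) + (2) + (2) + (2)] = 8/8 = 1.
A character is irreducible iff <chi, chi> = 1, so this representation is irreducible.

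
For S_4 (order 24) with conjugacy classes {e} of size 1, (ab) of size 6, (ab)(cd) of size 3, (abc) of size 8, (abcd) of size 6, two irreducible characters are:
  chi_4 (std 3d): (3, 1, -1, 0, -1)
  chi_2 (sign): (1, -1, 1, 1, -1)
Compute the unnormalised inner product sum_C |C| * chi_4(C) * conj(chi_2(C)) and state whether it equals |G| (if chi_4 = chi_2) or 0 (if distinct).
Sum = 0; so <chi_4, chi_2> = 0 (distinct irreducibles are orthogonal).

Compute term by term over conjugacy classes (|C| * chi_4(C) * conj(chi_2(C))):
  1*(3)*conj(1) + 6*(1)*conj(-1) + 3*(-1)*conj(1) + 8*(0)*conj(1) + 6*(-1)*conj(-1)
  = (3) + (-6) + (-3) + (0) + (6)
  = 0.
Dividing by |G| = 24 gives 0/24 = 0, matching the row-orthogonality relation <chi_4, chi_2> = [chi_4 = chi_2].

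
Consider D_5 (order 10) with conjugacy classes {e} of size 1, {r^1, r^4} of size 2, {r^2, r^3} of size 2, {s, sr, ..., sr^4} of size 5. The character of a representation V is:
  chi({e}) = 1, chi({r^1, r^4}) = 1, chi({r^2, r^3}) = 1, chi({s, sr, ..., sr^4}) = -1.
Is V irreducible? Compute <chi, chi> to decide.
Irreducible: <chi, chi> = 1.

Working: <chi, chi> = (1/|G|) sum_C |C| * |chi(C)|^2 = (1/10)[1*|1|^2 + 2*|1|^2 + 2*|1|^2 + 5*|-1|^2]
  = (1/10)[(1) + (2) + (2) + (5)] = 10/10 = 1.
A character is irreducible iff <chi, chi> = 1, so this representation is irreducible.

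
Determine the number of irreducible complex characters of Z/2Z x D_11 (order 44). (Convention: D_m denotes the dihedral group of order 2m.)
14

Justification: The number of irreducible complex representations of a finite group equals its number of conjugacy classes. For a direct product, #classes(G x H) = #classes(G) * #classes(H). Z/2Z has 2 classes (abelian), D_11 has 7 classes, so 2 * 7 = 14, so Z/2Z x D_11 (order 44) has exactly 14 irreducible complex representations.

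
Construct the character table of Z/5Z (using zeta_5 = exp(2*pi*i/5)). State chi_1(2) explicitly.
Character table of Z/5Z (irreps indexed chi_0,...,chi_4 with chi_k(m) = zeta_5^(k*m), zeta_5 = exp(2*pi*i/5)):
  irrep \ class  {0} (size 1)  {1} (size 1)    {2} (size 1)    {3} (size 1)    {4} (size 1)  
  chi_0          1             1               1               1               1             
  chi_1          1             exp(2*I*pi/5)   exp(4*I*pi/5)   exp(-4*I*pi/5)  exp(-2*I*pi/5)
  chi_2          1             exp(4*I*pi/5)   exp(-2*I*pi/5)  exp(2*I*pi/5)   exp(-4*I*pi/5)
  chi_3          1             exp(-4*I*pi/5)  exp(2*I*pi/5)   exp(-2*I*pi/5)  exp(4*I*pi/5) 
  chi_4          1             exp(-2*I*pi/5)  exp(-4*I*pi/5)  exp(4*I*pi/5)   exp(2*I*pi/5) 

Spot check: chi_1(2) = zeta_5^(1*2) = zeta_5^2 = exp(4*I*pi/5).

Reasoning: Z/5Z is abelian, so all 5 irreducible complex representations are 1-dimensional. They are given by chi_k(m) = zeta_5^(k*m) for k = 0,...,4. Row orthogonality: sum_m chi_k(m) conj(chi_l(m)) = 5 * [k = l].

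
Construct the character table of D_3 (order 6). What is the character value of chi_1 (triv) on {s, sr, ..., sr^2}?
Conjugacy classes: {e} of size 1, {r^1, r^2} of size 2, {s, sr, ..., sr^2} of size 3.
Character table:
  irrep \ class              {e} (size 1)  {r^1, r^2} (size 2)  {s, sr, ..., sr^2} (size 3)
  chi_1 (triv)               1             1                    1                          
  chi_2 (sign: r->1, s->-1)  1             1                    -1                         
  chi_3 (2d, j=1)            2             -1                   0                          

Spot check: chi_1 (triv) on {s, sr, ..., sr^2} = 1.

Working: D_3 has order 2*3 = 6 with 3 conjugacy classes, hence 3 irreducibles. Sum of squared dims 1 + 1 + 4 = 6 = |G|. Linear characters come from the abelianisation; the 2-dimensional irreps have character r^k -> 2*cos(2*pi*j*k/3), reflections -> 0.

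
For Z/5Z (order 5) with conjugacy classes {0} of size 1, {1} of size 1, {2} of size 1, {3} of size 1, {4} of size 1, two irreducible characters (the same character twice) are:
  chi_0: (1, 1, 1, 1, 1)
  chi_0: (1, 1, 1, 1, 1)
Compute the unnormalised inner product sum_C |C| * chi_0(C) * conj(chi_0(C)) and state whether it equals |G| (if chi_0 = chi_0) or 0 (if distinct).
Sum = 5 = |G| = 5; so <chi_0, chi_0> = 1 (norm-1 confirms irreducibility).

Solution. Compute term by term over conjugacy classes (|C| * chi_0(C) * conj(chi_0(C))):
  1*(1)*conj(1) + 1*(1)*conj(1) + 1*(1)*conj(1) + 1*(1)*conj(1) + 1*(1)*conj(1)
  = (1) + (1) + (1) + (1) + (1)
  = 5.
(Exp terms are combined using exp(i*s)*conj(exp(i*t)) = exp(i*(s-t)), and sums of them are collapsed using the identity that for every m > 1 the m distinct m-th roots of unity sum to 0, e.g. 1 + exp(2*I*pi/3) + exp(-2*I*pi/3) = 0.)
Dividing by |G| = 5 gives 5/5 = 1, matching the row-orthogonality relation <chi_0, chi_0> = [chi_0 = chi_0].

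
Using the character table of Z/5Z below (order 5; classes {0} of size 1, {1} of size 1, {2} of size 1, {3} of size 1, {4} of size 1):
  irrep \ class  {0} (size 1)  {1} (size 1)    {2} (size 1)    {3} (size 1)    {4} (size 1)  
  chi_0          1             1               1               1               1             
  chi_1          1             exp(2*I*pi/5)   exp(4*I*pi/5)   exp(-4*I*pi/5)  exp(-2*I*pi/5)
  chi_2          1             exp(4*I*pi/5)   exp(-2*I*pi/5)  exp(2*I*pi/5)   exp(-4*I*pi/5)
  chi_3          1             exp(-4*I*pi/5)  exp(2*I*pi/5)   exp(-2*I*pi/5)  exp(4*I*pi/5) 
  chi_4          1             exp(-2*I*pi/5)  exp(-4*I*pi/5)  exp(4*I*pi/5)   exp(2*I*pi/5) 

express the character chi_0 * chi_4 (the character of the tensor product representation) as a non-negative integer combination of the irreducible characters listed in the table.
chi_0 tensor chi_4 = chi_4 (all other irreducibles have multiplicity 0).

Justification: The character of a tensor product is the pointwise product (chi_0 * chi_4)(C) = chi_0(C) * chi_4(C):
  {0}: (1)*(1), {1}: (1)*(exp(-2*I*pi/5)), {2}: (1)*(exp(-4*I*pi/5)), {3}: (1)*(exp(4*I*pi/5)), {4}: (1)*(exp(2*I*pi/5))
so (chi_0 * chi_4) takes values
  {0} -> 1, {1} -> exp(-2*I*pi/5), {2} -> exp(-4*I*pi/5), {3} -> exp(4*I*pi/5), {4} -> exp(2*I*pi/5).
Now take the inner product of this character with each irreducible chi from the table, <chi_0*chi_4, chi> = (1/5) sum_C |C| (chi_0*chi_4)(C) conj(chi(C)):
  <chi_0*chi_4, chi_0> = (1/5)[1*(1)*conj(1) + 1*(exp(-2*I*pi/5))*conj(1) + 1*(exp(-4*I*pi/5))*conj(1) + 1*(exp(4*I*pi/5))*conj(1) + 1*(exp(2*I*pi/5))*conj(1)]
      = (1/5)[(1) + (exp(-2*I*pi/5)) + (exp(-4*I*pi/5)) + (exp(4*I*pi/5)) + (exp(2*I*pi/5))] = 0/5 = 0
  <chi_0*chi_4, chi_1> = (1/5)[1*(1)*conj(1) + 1*(exp(-2*I*pi/5))*conj(exp(2*I*pi/5)) + 1*(exp(-4*I*pi/5))*conj(exp(4*I*pi/5)) + 1*(exp(4*I*pi/5))*conj(exp(-4*I*pi/5)) + 1*(exp(2*I*pi/5))*conj(exp(-2*I*pi/5))]
      = (1/5)[(1) + (exp(-4*I*pi/5)) + (exp(2*I*pi/5)) + (exp(-2*I*pi/5)) + (exp(4*I*pi/5))] = 0/5 = 0
  <chi_0*chi_4, chi_2> = (1/5)[1*(1)*conj(1) + 1*(exp(-2*I*pi/5))*conj(exp(4*I*pi/5)) + 1*(exp(-4*I*pi/5))*conj(exp(-2*I*pi/5)) + 1*(exp(4*I*pi/5))*conj(exp(2*I*pi/5)) + 1*(exp(2*I*pi/5))*conj(exp(-4*I*pi/5))]
      = (1/5)[(1) + (exp(4*I*pi/5)) + (exp(-2*I*pi/5)) + (exp(2*I*pi/5)) + (exp(-4*I*pi/5))] = 0/5 = 0
  <chi_0*chi_4, chi_3> = (1/5)[1*(1)*conj(1) + 1*(exp(-2*I*pi/5))*conj(exp(-4*I*pi/5)) + 1*(exp(-4*I*pi/5))*conj(exp(2*I*pi/5)) + 1*(exp(4*I*pi/5))*conj(exp(-2*I*pi/5)) + 1*(exp(2*I*pi/5))*conj(exp(4*I*pi/5))]
      = (1/5)[(1) + (exp(2*I*pi/5)) + (exp(4*I*pi/5)) + (exp(-4*I*pi/5)) + (exp(-2*I*pi/5))] = 0/5 = 0
  <chi_0*chi_4, chi_4> = (1/5)[1*(1)*conj(1) + 1*(exp(-2*I*pi/5))*conj(exp(-2*I*pi/5)) + 1*(exp(-4*I*pi/5))*conj(exp(-4*I*pi/5)) + 1*(exp(4*I*pi/5))*conj(exp(4*I*pi/5)) + 1*(exp(2*I*pi/5))*conj(exp(2*I*pi/5))]
      = (1/5)[(1) + (1) + (1) + (1) + (1)] = 5/5 = 1
(Exp terms are combined using exp(i*s)*conj(exp(i*t)) = exp(i*(s-t)), and sums of them are collapsed using the identity that for every m > 1 the m distinct m-th roots of unity sum to 0, e.g. 1 + exp(2*I*pi/3) + exp(-2*I*pi/3) = 0.)
Hence the multiplicities are chi_4: 1. Dimension check: dim(chi_0)*dim(chi_4) = 1*1 = 1 and sum (mult * dim) = 1*1 = 1.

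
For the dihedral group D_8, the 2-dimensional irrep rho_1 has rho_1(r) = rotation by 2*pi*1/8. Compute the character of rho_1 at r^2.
chi_{rho_1}(r^2) = 2*cos(2*pi*1*2/8) = 0

Solution. rho_1(r^2) is rotation by angle 2*pi*1*2/8, whose trace is 2*cos(2*pi*1*2/8) = 0.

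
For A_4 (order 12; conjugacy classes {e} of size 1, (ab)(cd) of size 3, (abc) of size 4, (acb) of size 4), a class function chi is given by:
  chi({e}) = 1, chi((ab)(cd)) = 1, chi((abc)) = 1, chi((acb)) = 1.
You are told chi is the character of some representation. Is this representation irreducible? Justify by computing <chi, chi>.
Irreducible: <chi, chi> = 1.

Explanation: <chi, chi> = (1/|G|) sum_C |C| * |chi(C)|^2 = (1/12)[1*|1|^2 + 3*|1|^2 + 4*|1|^2 + 4*|1|^2]
  = (1/12)[(1) + (3) + (4) + (4)] = 12/12 = 1.
(Exp terms are combined using exp(i*s)*conj(exp(i*t)) = exp(i*(s-t)), and sums of them are collapsed using the identity that for every m > 1 the m distinct m-th roots of unity sum to 0, e.g. 1 + exp(2*I*pi/3) + exp(-2*I*pi/3) = 0.)
A character is irreducible iff <chi, chi> = 1, so this representation is irreducible.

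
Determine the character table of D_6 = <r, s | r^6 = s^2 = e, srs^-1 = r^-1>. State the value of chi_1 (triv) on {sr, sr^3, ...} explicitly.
Conjugacy classes: {e} of size 1, {r^3} of size 1, {r^1, r^5} of size 2, {r^2, r^4} of size 2, {s, sr^2, ...} of size 3, {sr, sr^3, ...} of size 3.
Character table:
  irrep \ class              {e} (size 1)  {r^3} (size 1)  {r^1, r^5} (size 2)  {r^2, r^4} (size 2)  {s, sr^2, ...} (size 3)  {sr, sr^3, ...} (size 3)
  chi_1 (triv)               1             1               1                    1                    1                        1                       
  chi_2 (sign: r->1, s->-1)  1             1               1                    1                    -1                       -1                      
  chi_3 (r->-1, s->1)        1             -1              -1                   1                    1                        -1                      
  chi_4 (r->-1, s->-1)       1             -1              -1                   1                    -1                       1                       
  chi_5 (2d, j=1)            2             -2              1                    -1                   0                        0                       
  chi_6 (2d, j=2)            2             2               -1                   -1                   0                        0                       

Spot check: chi_1 (triv) on {sr, sr^3, ...} = 1.

Justification: D_6 has order 2*6 = 12 with 6 conjugacy classes, hence 6 irreducibles. Sum of squared dims 1 + 1 + 1 + 1 + 4 + 4 = 12 = |G|. Linear characters come from the abelianisation; the 2-dimensional irreps have character r^k -> 2*cos(2*pi*j*k/6), reflections -> 0.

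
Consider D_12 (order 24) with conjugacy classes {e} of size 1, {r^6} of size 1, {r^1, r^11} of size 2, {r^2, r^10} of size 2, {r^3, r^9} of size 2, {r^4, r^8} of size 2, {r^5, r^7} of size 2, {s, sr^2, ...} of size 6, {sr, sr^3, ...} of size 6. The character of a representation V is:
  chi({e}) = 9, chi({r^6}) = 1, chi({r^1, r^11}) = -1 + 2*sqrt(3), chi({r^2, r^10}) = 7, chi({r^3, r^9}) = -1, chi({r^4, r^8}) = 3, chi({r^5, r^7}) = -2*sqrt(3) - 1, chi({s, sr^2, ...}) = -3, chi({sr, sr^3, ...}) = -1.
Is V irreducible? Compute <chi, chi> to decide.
Not irreducible (reducible): <chi, chi> = 13 > 1.

Proof sketch: <chi, chi> = (1/|G|) sum_C |C| * |chi(C)|^2 = (1/24)[1*|9|^2 + 1*|1|^2 + 2*|-1 + 2*sqrt(3)|^2 + 2*|7|^2 + 2*|-1|^2 + 2*|3|^2 + 2*|-2*sqrt(3) - 1|^2 + 6*|-3|^2 + 6*|-1|^2]
  = (1/24)[(81) + (1) + (26 - 8*sqrt(3)) + (98) + (2) + (18) + (8*sqrt(3) + 26) + (54) + (6)] = 312/24 = 13.
A character is irreducible iff <chi, chi> = 1, so this representation is reducible.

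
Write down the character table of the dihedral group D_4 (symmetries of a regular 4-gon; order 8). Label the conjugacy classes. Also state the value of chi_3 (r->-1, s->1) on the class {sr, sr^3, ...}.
Conjugacy classes: {e} of size 1, {r^2} of size 1, {r^1, r^3} of size 2, {s, sr^2, ...} of size 2, {sr, sr^3, ...} of size 2.
Character table:
  irrep \ class              {e} (size 1)  {r^2} (size 1)  {r^1, r^3} (size 2)  {s, sr^2, ...} (size 2)  {sr, sr^3, ...} (size 2)
  chi_1 (triv)               1             1               1                    1                        1                       
  chi_2 (sign: r->1, s->-1)  1             1               1                    -1                       -1                      
  chi_3 (r->-1, s->1)        1             1               -1                   1                        -1                      
  chi_4 (r->-1, s->-1)       1             1               -1                   -1                       1                       
  chi_5 (2d, j=1)            2             -2              0                    0                        0                       

Spot check: chi_3 (r->-1, s->1) on {sr, sr^3, ...} = -1.

Solution. D_4 has order 2*4 = 8 with 5 conjugacy classes, hence 5 irreducibles. Sum of squared dims 1 + 1 + 1 + 1 + 4 = 8 = |G|. Linear characters come from the abelianisation; the 2-dimensional irreps have character r^k -> 2*cos(2*pi*j*k/4), reflections -> 0.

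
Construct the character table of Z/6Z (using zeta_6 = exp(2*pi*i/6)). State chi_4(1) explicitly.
Character table of Z/6Z (irreps indexed chi_0,...,chi_5 with chi_k(m) = zeta_6^(k*m), zeta_6 = exp(2*pi*i/6)):
  irrep \ class  {0} (size 1)  {1} (size 1)    {2} (size 1)    {3} (size 1)  {4} (size 1)    {5} (size 1)  
  chi_0          1             1               1               1             1               1             
  chi_1          1             exp(I*pi/3)     exp(2*I*pi/3)   -1            exp(-2*I*pi/3)  exp(-I*pi/3)  
  chi_2          1             exp(2*I*pi/3)   exp(-2*I*pi/3)  1             exp(2*I*pi/3)   exp(-2*I*pi/3)
  chi_3          1             -1              1               -1            1               -1            
  chi_4          1             exp(-2*I*pi/3)  exp(2*I*pi/3)   1             exp(-2*I*pi/3)  exp(2*I*pi/3) 
  chi_5          1             exp(-I*pi/3)    exp(-2*I*pi/3)  -1            exp(2*I*pi/3)   exp(I*pi/3)   

Spot check: chi_4(1) = zeta_6^(4*1) = zeta_6^4 = exp(-2*I*pi/3).

Explanation: Z/6Z is abelian, so all 6 irreducible complex representations are 1-dimensional. They are given by chi_k(m) = zeta_6^(k*m) for k = 0,...,5. Row orthogonality: sum_m chi_k(m) conj(chi_l(m)) = 6 * [k = l].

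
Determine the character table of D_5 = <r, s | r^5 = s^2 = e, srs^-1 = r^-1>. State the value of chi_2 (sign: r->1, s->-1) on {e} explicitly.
Conjugacy classes: {e} of size 1, {r^1, r^4} of size 2, {r^2, r^3} of size 2, {s, sr, ..., sr^4} of size 5.
Character table:
  irrep \ class              {e} (size 1)  {r^1, r^4} (size 2)  {r^2, r^3} (size 2)  {s, sr, ..., sr^4} (size 5)
  chi_1 (triv)               1             1                    1                    1                          
  chi_2 (sign: r->1, s->-1)  1             1                    1                    -1                         
  chi_3 (2d, j=1)            2             -1/2 + sqrt(5)/2     -sqrt(5)/2 - 1/2     0                          
  chi_4 (2d, j=2)            2             -sqrt(5)/2 - 1/2     -1/2 + sqrt(5)/2     0                          

Spot check: chi_2 (sign: r->1, s->-1) on {e} = 1.

Details: D_5 has order 2*5 = 10 with 4 conjugacy classes, hence 4 irreducibles. Sum of squared dims 1 + 1 + 4 + 4 = 10 = |G|. Linear characters come from the abelianisation; the 2-dimensional irreps have character r^k -> 2*cos(2*pi*j*k/5), reflections -> 0.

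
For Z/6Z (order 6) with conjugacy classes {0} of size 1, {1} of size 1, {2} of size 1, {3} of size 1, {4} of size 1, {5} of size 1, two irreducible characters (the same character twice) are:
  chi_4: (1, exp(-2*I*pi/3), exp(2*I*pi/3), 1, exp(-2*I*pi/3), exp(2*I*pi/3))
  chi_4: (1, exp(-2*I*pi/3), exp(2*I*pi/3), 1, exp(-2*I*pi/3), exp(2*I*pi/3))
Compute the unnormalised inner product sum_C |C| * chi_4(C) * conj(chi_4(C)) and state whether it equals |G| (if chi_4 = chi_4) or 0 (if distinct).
Sum = 6 = |G| = 6; so <chi_4, chi_4> = 1 (norm-1 confirms irreducibility).

Reasoning: Compute term by term over conjugacy classes (|C| * chi_4(C) * conj(chi_4(C))):
  1*(1)*conj(1) + 1*(exp(-2*I*pi/3))*conj(exp(-2*I*pi/3)) + 1*(exp(2*I*pi/3))*conj(exp(2*I*pi/3)) + 1*(1)*conj(1) + 1*(exp(-2*I*pi/3))*conj(exp(-2*I*pi/3)) + 1*(exp(2*I*pi/3))*conj(exp(2*I*pi/3))
  = (1) + (1) + (1) + (1) + (1) + (1)
  = 6.
(Exp terms are combined using exp(i*s)*conj(exp(i*t)) = exp(i*(s-t)), and sums of them are collapsed using the identity that for every m > 1 the m distinct m-th roots of unity sum to 0, e.g. 1 + exp(2*I*pi/3) + exp(-2*I*pi/3) = 0.)
Dividing by |G| = 6 gives 6/6 = 1, matching the row-orthogonality relation <chi_4, chi_4> = [chi_4 = chi_4].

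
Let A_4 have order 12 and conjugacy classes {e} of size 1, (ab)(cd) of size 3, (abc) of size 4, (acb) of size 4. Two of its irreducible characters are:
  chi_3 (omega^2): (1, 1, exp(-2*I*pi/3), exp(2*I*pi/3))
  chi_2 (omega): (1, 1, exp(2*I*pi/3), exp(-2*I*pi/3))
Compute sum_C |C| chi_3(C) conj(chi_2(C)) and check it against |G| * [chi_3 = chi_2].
Sum = 0; so <chi_3, chi_2> = 0 (distinct irreducibles are orthogonal).

Proof sketch: Compute term by term over conjugacy classes (|C| * chi_3(C) * conj(chi_2(C))):
  1*(1)*conj(1) + 3*(1)*conj(1) + 4*(exp(-2*I*pi/3))*conj(exp(2*I*pi/3)) + 4*(exp(2*I*pi/3))*conj(exp(-2*I*pi/3))
  = (1) + (3) + (4*exp(2*I*pi/3)) + (4*exp(-2*I*pi/3))
  = 0.
(Exp terms are combined using exp(i*s)*conj(exp(i*t)) = exp(i*(s-t)), and sums of them are collapsed using the identity that for every m > 1 the m distinct m-th roots of unity sum to 0, e.g. 1 + exp(2*I*pi/3) + exp(-2*I*pi/3) = 0.)
Dividing by |G| = 12 gives 0/12 = 0, matching the row-orthogonality relation <chi_3, chi_2> = [chi_3 = chi_2].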